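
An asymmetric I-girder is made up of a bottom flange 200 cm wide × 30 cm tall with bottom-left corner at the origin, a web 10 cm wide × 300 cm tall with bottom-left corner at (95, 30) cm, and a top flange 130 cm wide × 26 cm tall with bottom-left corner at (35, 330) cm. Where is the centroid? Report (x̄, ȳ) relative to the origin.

x̄ = 100.00 cm, ȳ = 144.53 cm

bottom flange: A = 200 × 30 = 6000.00, centroid at (100.00, 15.00).
web: A = 10 × 300 = 3000.00, centroid at (100.00, 180.00).
top flange: A = 130 × 26 = 3380.00, centroid at (100.00, 343.00).
ΣA = 12380.00 cm²
ΣAx̄ = (6000.00)(100.00) + (3000.00)(100.00) + (3380.00)(100.00) = 1238000.00 cm³
ΣAȳ = (6000.00)(15.00) + (3000.00)(180.00) + (3380.00)(343.00) = 1789340.00 cm³
x̄ = 1238000.00 / 12380.00 = 100.00 cm
ȳ = 1789340.00 / 12380.00 = 144.53 cm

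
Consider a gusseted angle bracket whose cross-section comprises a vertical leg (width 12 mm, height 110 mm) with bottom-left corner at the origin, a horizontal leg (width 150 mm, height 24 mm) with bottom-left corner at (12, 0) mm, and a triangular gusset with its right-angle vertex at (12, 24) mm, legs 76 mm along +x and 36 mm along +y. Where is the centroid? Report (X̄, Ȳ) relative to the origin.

vertical leg: A = 12 × 110 = 1320.00, centroid at (6.00, 55.00).
horizontal leg: A = 150 × 24 = 3600.00, centroid at (87.00, 12.00).
gusset: A = ½·76·36 = 1368.00, centroid at (37.33, 36.00).
ΣA = 6288.00 mm², ΣAX̄ = 372192.00 mm³, ΣAȲ = 165048.00 mm³.
X̄ = 372192.00/6288.00 = 59.19 mm; Ȳ = 165048.00/6288.00 = 26.25 mm.

X̄ = 59.19 mm, Ȳ = 26.25 mm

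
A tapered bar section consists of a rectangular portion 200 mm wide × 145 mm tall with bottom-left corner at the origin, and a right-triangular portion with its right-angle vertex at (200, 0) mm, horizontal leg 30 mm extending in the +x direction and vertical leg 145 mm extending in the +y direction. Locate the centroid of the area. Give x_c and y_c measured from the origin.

x_c = 107.67 mm, y_c = 70.81 mm

Part | A | x̄ᵢ | ȳᵢ | A·x̄ᵢ | A·ȳᵢ
rectangular portion | 29000.00 | 100.00 | 72.50 | 2900000.00 | 2102500.00
triangular portion | 2175.00 | 210.00 | 48.33 | 456750.00 | 105125.00
Σ | 31175.00 |  |  | 3356750.00 | 2207625.00
x_c = 3356750.00 / 31175.00 = 107.67 mm
y_c = 2207625.00 / 31175.00 = 70.81 mm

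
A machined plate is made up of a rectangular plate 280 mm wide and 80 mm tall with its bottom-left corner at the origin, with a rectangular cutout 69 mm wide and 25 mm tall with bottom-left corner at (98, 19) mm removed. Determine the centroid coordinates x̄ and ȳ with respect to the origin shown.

x̄ = 140.63 mm, ȳ = 40.71 mm

Part | A | x̄ᵢ | ȳᵢ | A·x̄ᵢ | A·ȳᵢ
plate | 22400.00 | 140.00 | 40.00 | 3136000.00 | 896000.00
hole | -1725.00 | 132.50 | 31.50 | -228562.50 | -54337.50
Σ | 20675.00 |  |  | 2907437.50 | 841662.50
x̄ = 2907437.50 / 20675.00 = 140.63 mm
ȳ = 841662.50 / 20675.00 = 40.71 mm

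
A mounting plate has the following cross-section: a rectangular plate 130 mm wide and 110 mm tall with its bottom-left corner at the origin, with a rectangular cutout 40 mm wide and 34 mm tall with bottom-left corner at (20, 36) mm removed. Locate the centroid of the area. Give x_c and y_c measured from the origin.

plate: A = 130 × 110 = 14300.00, centroid at (65.00, 55.00).
hole: A = −(40 × 34) = -1360.00, centroid at (40.00, 53.00).
ΣA = 12940.00 mm², ΣAx_c = 875100.00 mm³, ΣAy_c = 714420.00 mm³.
x_c = 875100.00/12940.00 = 67.63 mm; y_c = 714420.00/12940.00 = 55.21 mm.

x_c = 67.63 mm, y_c = 55.21 mm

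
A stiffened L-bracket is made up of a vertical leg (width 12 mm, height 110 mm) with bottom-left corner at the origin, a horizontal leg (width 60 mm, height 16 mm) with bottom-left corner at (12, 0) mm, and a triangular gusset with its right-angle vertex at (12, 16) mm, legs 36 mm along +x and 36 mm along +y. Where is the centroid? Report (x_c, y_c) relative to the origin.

x_c = 21.79 mm, y_c = 33.61 mm

Part | A | x̄ᵢ | ȳᵢ | A·x̄ᵢ | A·ȳᵢ
vertical leg | 1320.00 | 6.00 | 55.00 | 7920.00 | 72600.00
horizontal leg | 960.00 | 42.00 | 8.00 | 40320.00 | 7680.00
gusset | 648.00 | 24.00 | 28.00 | 15552.00 | 18144.00
Σ | 2928.00 |  |  | 63792.00 | 98424.00
x_c = 63792.00 / 2928.00 = 21.79 mm
y_c = 98424.00 / 2928.00 = 33.61 mm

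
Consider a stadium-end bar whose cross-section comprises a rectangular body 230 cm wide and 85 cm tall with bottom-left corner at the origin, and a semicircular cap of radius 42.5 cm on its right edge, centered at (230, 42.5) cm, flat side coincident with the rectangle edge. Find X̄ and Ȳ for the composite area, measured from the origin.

X̄ = 131.86 cm, Ȳ = 42.50 cm

rectangular body: A = 230 × 85 = 19550.00, centroid at (115.00, 42.50).
semicircular end: A = ½π·42.5² = 2837.25, centroid at (248.04, 42.50).
ΣA = 22387.25 cm², ΣAX̄ = 2951994.78 cm³, ΣAȲ = 951458.16 cm³.
X̄ = 2951994.78/22387.25 = 131.86 cm; Ȳ = 951458.16/22387.25 = 42.50 cm.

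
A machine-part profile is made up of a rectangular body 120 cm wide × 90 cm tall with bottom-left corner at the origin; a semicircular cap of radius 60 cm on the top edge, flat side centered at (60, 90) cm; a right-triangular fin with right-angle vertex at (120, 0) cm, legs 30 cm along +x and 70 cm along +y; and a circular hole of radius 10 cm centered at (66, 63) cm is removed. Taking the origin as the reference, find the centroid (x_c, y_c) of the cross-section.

rectangular body: A = 120 × 90 = 10800.00, centroid at (60.00, 45.00).
semicircular top: A = ½π·60² = 5654.87, centroid at (60.00, 115.46).
triangular fin: A = ½·30·70 = 1050.00, centroid at (130.00, 23.33).
hole: A = −π·10² = -314.16, centroid at (66.00, 63.00).
ΣA = 17190.71 cm², ΣAx_c = 1103057.50 cm³, ΣAy_c = 1143645.98 cm³.
x_c = 1103057.50/17190.71 = 64.17 cm; y_c = 1143645.98/17190.71 = 66.53 cm.

x_c = 64.17 cm, y_c = 66.53 cm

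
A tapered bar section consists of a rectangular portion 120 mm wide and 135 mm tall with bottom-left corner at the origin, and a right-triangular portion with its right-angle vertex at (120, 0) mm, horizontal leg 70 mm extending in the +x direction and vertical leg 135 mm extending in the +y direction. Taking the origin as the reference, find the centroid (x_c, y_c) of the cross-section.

rectangular portion: A = 120 × 135 = 16200.00, centroid at (60.00, 67.50).
triangular portion: A = ½·70·135 = 4725.00, centroid at (143.33, 45.00).
ΣA = 20925.00 mm²
ΣAx_c = (16200.00)(60.00) + (4725.00)(143.33) = 1649250.00 mm³
ΣAy_c = (16200.00)(67.50) + (4725.00)(45.00) = 1306125.00 mm³
x_c = 1649250.00 / 20925.00 = 78.82 mm
y_c = 1306125.00 / 20925.00 = 62.42 mm

x_c = 78.82 mm, y_c = 62.42 mm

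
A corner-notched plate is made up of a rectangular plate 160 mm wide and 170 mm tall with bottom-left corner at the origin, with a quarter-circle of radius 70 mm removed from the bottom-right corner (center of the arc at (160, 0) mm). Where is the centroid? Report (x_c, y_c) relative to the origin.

x_c = 71.71 mm, y_c = 94.11 mm

plate: A = 160 × 170 = 27200.00, centroid at (80.00, 85.00).
removed quarter-circle: A = −¼π·70² = -3848.45, centroid at (130.29, 29.71).
ΣA = 23351.55 mm², ΣAx_c = 1674581.17 mm³, ΣAy_c = 2197666.67 mm³.
x_c = 1674581.17/23351.55 = 71.71 mm; y_c = 2197666.67/23351.55 = 94.11 mm.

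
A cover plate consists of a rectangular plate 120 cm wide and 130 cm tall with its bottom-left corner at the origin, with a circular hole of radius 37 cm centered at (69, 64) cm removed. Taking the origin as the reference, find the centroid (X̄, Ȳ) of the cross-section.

X̄ = 56.57 cm, Ȳ = 65.38 cm

plate: A = 120 × 130 = 15600.00, centroid at (60.00, 65.00).
hole: A = −π·37² = -4300.84, centroid at (69.00, 64.00).
ΣA = 11299.16 cm²
ΣAX̄ = (15600.00)(60.00) + (-4300.84)(69.00) = 639242.02 cm³
ΣAȲ = (15600.00)(65.00) + (-4300.84)(64.00) = 738746.22 cm³
X̄ = 639242.02 / 11299.16 = 56.57 cm
Ȳ = 738746.22 / 11299.16 = 65.38 cm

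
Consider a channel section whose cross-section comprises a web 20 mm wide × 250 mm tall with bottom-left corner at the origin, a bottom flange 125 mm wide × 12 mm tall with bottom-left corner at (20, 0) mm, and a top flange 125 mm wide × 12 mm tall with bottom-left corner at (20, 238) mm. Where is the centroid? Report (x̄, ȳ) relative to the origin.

x̄ = 37.19 mm, ȳ = 125.00 mm

web: A = 20 × 250 = 5000.00, centroid at (10.00, 125.00).
bottom flange: A = 125 × 12 = 1500.00, centroid at (82.50, 6.00).
top flange: A = 125 × 12 = 1500.00, centroid at (82.50, 244.00).
ΣA = 8000.00 mm², ΣAx̄ = 297500.00 mm³, ΣAȳ = 1000000.00 mm³.
x̄ = 297500.00/8000.00 = 37.19 mm; ȳ = 1000000.00/8000.00 = 125.00 mm.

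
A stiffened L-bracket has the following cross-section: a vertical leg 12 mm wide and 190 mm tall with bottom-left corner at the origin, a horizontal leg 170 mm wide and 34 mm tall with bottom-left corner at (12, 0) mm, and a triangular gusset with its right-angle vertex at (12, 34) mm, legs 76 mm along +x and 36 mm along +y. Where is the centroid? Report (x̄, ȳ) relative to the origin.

vertical leg: A = 12 × 190 = 2280.00, centroid at (6.00, 95.00).
horizontal leg: A = 170 × 34 = 5780.00, centroid at (97.00, 17.00).
gusset: A = ½·76·36 = 1368.00, centroid at (37.33, 46.00).
ΣA = 9428.00 mm², ΣAx̄ = 625412.00 mm³, ΣAȳ = 377788.00 mm³.
x̄ = 625412.00/9428.00 = 66.34 mm; ȳ = 377788.00/9428.00 = 40.07 mm.

x̄ = 66.34 mm, ȳ = 40.07 mm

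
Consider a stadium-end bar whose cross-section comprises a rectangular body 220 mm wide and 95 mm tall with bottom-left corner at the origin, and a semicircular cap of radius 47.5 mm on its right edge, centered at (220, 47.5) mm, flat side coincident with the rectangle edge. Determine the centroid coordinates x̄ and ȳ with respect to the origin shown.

Part | A | x̄ᵢ | ȳᵢ | A·x̄ᵢ | A·ȳᵢ
rectangular body | 20900.00 | 110.00 | 47.50 | 2299000.00 | 992750.00
semicircular end | 3544.11 | 240.16 | 47.50 | 851151.94 | 168345.19
Σ | 24444.11 |  |  | 3150151.94 | 1161095.19
x̄ = 3150151.94 / 24444.11 = 128.87 mm
ȳ = 1161095.19 / 24444.11 = 47.50 mm

x̄ = 128.87 mm, ȳ = 47.50 mm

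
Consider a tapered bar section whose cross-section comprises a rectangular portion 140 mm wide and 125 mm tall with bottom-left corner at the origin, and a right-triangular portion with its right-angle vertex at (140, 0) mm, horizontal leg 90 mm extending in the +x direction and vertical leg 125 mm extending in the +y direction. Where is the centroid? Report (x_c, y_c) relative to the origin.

rectangular portion: A = 140 × 125 = 17500.00, centroid at (70.00, 62.50).
triangular portion: A = ½·90·125 = 5625.00, centroid at (170.00, 41.67).
ΣA = 23125.00 mm², ΣAx_c = 2181250.00 mm³, ΣAy_c = 1328125.00 mm³.
x_c = 2181250.00/23125.00 = 94.32 mm; y_c = 1328125.00/23125.00 = 57.43 mm.

x_c = 94.32 mm, y_c = 57.43 mm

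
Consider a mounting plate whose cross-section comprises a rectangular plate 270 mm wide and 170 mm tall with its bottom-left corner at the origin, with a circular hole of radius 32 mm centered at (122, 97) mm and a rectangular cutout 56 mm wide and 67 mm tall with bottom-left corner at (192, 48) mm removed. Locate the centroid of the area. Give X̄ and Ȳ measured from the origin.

X̄ = 127.88 mm, Ȳ = 84.35 mm

plate: A = 270 × 170 = 45900.00, centroid at (135.00, 85.00).
hole 1: A = −π·32² = -3216.99, centroid at (122.00, 97.00).
hole 2: A = −(56 × 67) = -3752.00, centroid at (220.00, 81.50).
ΣA = 38931.01 mm², ΣAX̄ = 4978587.11 mm³, ΣAȲ = 3283663.88 mm³.
X̄ = 4978587.11/38931.01 = 127.88 mm; Ȳ = 3283663.88/38931.01 = 84.35 mm.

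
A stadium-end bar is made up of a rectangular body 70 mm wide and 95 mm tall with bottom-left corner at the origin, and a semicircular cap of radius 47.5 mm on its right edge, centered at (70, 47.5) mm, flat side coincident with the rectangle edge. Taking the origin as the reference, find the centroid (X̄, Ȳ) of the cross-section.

X̄ = 54.18 mm, Ȳ = 47.50 mm

Part | A | x̄ᵢ | ȳᵢ | A·x̄ᵢ | A·ȳᵢ
rectangular body | 6650.00 | 35.00 | 47.50 | 232750.00 | 315875.00
semicircular end | 3544.11 | 90.16 | 47.50 | 319535.56 | 168345.19
Σ | 10194.11 |  |  | 552285.56 | 484220.19
X̄ = 552285.56 / 10194.11 = 54.18 mm
Ȳ = 484220.19 / 10194.11 = 47.50 mm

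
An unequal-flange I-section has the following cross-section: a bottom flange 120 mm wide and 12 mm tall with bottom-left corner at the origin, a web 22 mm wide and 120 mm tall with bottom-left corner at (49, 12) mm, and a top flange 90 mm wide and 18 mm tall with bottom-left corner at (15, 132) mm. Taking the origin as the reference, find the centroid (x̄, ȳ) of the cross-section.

Part | A | x̄ᵢ | ȳᵢ | A·x̄ᵢ | A·ȳᵢ
bottom flange | 1440.00 | 60.00 | 6.00 | 86400.00 | 8640.00
web | 2640.00 | 60.00 | 72.00 | 158400.00 | 190080.00
top flange | 1620.00 | 60.00 | 141.00 | 97200.00 | 228420.00
Σ | 5700.00 |  |  | 342000.00 | 427140.00
x̄ = 342000.00 / 5700.00 = 60.00 mm
ȳ = 427140.00 / 5700.00 = 74.94 mm

x̄ = 60.00 mm, ȳ = 74.94 mm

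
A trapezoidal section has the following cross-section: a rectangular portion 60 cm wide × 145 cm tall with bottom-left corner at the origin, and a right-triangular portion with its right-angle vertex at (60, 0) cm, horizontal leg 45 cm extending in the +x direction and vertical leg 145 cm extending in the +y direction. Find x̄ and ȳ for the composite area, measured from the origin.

x̄ = 42.27 cm, ȳ = 65.91 cm

Part | A | x̄ᵢ | ȳᵢ | A·x̄ᵢ | A·ȳᵢ
rectangular portion | 8700.00 | 30.00 | 72.50 | 261000.00 | 630750.00
triangular portion | 3262.50 | 75.00 | 48.33 | 244687.50 | 157687.50
Σ | 11962.50 |  |  | 505687.50 | 788437.50
x̄ = 505687.50 / 11962.50 = 42.27 cm
ȳ = 788437.50 / 11962.50 = 65.91 cm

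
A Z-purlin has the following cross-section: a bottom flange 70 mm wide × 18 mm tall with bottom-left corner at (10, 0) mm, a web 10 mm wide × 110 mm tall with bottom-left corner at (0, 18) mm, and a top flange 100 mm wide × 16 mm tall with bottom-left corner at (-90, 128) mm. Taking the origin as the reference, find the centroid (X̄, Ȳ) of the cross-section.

bottom flange: A = 70 × 18 = 1260.00, centroid at (45.00, 9.00).
web: A = 10 × 110 = 1100.00, centroid at (5.00, 73.00).
top flange: A = 100 × 16 = 1600.00, centroid at (-40.00, 136.00).
ΣA = 3960.00 mm², ΣAX̄ = -1800.00 mm³, ΣAȲ = 309240.00 mm³.
X̄ = -1800.00/3960.00 = -0.45 mm; Ȳ = 309240.00/3960.00 = 78.09 mm.

X̄ = -0.45 mm, Ȳ = 78.09 mm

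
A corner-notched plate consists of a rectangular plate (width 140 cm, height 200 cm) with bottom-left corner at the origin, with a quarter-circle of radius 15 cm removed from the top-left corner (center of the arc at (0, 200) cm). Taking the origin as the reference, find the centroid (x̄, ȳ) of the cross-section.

plate: A = 140 × 200 = 28000.00, centroid at (70.00, 100.00).
removed quarter-circle: A = −¼π·15² = -176.71, centroid at (6.37, 193.63).
ΣA = 27823.29 cm²
ΣAx̄ = (28000.00)(70.00) + (-176.71)(6.37) = 1958875.00 cm³
ΣAȳ = (28000.00)(100.00) + (-176.71)(193.63) = 2765782.08 cm³
x̄ = 1958875.00 / 27823.29 = 70.40 cm
ȳ = 2765782.08 / 27823.29 = 99.41 cm

x̄ = 70.40 cm, ȳ = 99.41 cm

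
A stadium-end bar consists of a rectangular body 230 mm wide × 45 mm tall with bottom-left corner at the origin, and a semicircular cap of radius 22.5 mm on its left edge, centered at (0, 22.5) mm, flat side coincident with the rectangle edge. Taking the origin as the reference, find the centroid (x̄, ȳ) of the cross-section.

x̄ = 106.11 mm, ȳ = 22.50 mm

rectangular body: A = 230 × 45 = 10350.00, centroid at (115.00, 22.50).
semicircular end: A = ½π·22.5² = 795.22, centroid at (-9.55, 22.50).
ΣA = 11145.22 mm²
ΣAx̄ = (10350.00)(115.00) + (795.22)(-9.55) = 1182656.25 mm³
ΣAȳ = (10350.00)(22.50) + (795.22)(22.50) = 250767.35 mm³
x̄ = 1182656.25 / 11145.22 = 106.11 mm
ȳ = 250767.35 / 11145.22 = 22.50 mm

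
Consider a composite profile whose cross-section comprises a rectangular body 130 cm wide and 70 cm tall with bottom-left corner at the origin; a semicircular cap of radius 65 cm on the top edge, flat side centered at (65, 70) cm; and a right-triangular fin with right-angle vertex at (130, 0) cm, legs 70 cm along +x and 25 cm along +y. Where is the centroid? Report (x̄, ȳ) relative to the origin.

x̄ = 69.65 cm, ȳ = 58.60 cm

Part | A | x̄ᵢ | ȳᵢ | A·x̄ᵢ | A·ȳᵢ
rectangular body | 9100.00 | 65.00 | 35.00 | 591500.00 | 318500.00
semicircular top | 6636.61 | 65.00 | 97.59 | 431379.94 | 647646.35
triangular fin | 875.00 | 153.33 | 8.33 | 134166.67 | 7291.67
Σ | 16611.61 |  |  | 1157046.61 | 973438.01
x̄ = 1157046.61 / 16611.61 = 69.65 cm
ȳ = 973438.01 / 16611.61 = 58.60 cm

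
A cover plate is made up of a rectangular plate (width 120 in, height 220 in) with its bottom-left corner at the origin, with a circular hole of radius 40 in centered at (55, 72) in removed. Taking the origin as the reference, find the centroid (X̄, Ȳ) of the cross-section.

X̄ = 61.18 in, Ȳ = 118.94 in

Part | A | x̄ᵢ | ȳᵢ | A·x̄ᵢ | A·ȳᵢ
plate | 26400.00 | 60.00 | 110.00 | 1584000.00 | 2904000.00
hole | -5026.55 | 55.00 | 72.00 | -276460.15 | -361911.47
Σ | 21373.45 |  |  | 1307539.85 | 2542088.53
X̄ = 1307539.85 / 21373.45 = 61.18 in
Ȳ = 2542088.53 / 21373.45 = 118.94 in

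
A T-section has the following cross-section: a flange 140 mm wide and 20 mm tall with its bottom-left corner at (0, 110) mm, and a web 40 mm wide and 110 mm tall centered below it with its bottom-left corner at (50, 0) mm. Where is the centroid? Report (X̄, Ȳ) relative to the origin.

web: A = 40 × 110 = 4400.00, centroid at (70.00, 55.00).
flange: A = 140 × 20 = 2800.00, centroid at (70.00, 120.00).
ΣA = 7200.00 mm², ΣAX̄ = 504000.00 mm³, ΣAȲ = 578000.00 mm³.
X̄ = 504000.00/7200.00 = 70.00 mm; Ȳ = 578000.00/7200.00 = 80.28 mm.

X̄ = 70.00 mm, Ȳ = 80.28 mm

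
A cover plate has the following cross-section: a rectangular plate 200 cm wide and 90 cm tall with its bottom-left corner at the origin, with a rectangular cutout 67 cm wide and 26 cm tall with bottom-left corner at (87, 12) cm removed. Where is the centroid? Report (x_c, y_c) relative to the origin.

x_c = 97.80 cm, y_c = 47.14 cm

plate: A = 200 × 90 = 18000.00, centroid at (100.00, 45.00).
hole: A = −(67 × 26) = -1742.00, centroid at (120.50, 25.00).
ΣA = 16258.00 cm²
ΣAx_c = (18000.00)(100.00) + (-1742.00)(120.50) = 1590089.00 cm³
ΣAy_c = (18000.00)(45.00) + (-1742.00)(25.00) = 766450.00 cm³
x_c = 1590089.00 / 16258.00 = 97.80 cm
y_c = 766450.00 / 16258.00 = 47.14 cm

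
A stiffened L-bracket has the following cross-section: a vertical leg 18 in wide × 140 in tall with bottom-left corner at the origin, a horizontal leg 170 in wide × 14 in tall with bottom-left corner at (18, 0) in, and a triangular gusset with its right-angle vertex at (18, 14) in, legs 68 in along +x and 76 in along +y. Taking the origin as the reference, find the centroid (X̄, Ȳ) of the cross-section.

vertical leg: A = 18 × 140 = 2520.00, centroid at (9.00, 70.00).
horizontal leg: A = 170 × 14 = 2380.00, centroid at (103.00, 7.00).
gusset: A = ½·68·76 = 2584.00, centroid at (40.67, 39.33).
ΣA = 7484.00 in²
ΣAX̄ = (2520.00)(9.00) + (2380.00)(103.00) + (2584.00)(40.67) = 372902.67 in³
ΣAȲ = (2520.00)(70.00) + (2380.00)(7.00) + (2584.00)(39.33) = 294697.33 in³
X̄ = 372902.67 / 7484.00 = 49.83 in
Ȳ = 294697.33 / 7484.00 = 39.38 in

X̄ = 49.83 in, Ȳ = 39.38 in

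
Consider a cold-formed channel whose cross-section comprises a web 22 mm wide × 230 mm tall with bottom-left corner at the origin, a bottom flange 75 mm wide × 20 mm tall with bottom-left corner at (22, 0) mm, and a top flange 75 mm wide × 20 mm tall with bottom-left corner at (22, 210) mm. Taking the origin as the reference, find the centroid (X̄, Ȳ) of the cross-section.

X̄ = 29.05 mm, Ȳ = 115.00 mm

web: A = 22 × 230 = 5060.00, centroid at (11.00, 115.00).
bottom flange: A = 75 × 20 = 1500.00, centroid at (59.50, 10.00).
top flange: A = 75 × 20 = 1500.00, centroid at (59.50, 220.00).
ΣA = 8060.00 mm²
ΣAX̄ = (5060.00)(11.00) + (1500.00)(59.50) + (1500.00)(59.50) = 234160.00 mm³
ΣAȲ = (5060.00)(115.00) + (1500.00)(10.00) + (1500.00)(220.00) = 926900.00 mm³
X̄ = 234160.00 / 8060.00 = 29.05 mm
Ȳ = 926900.00 / 8060.00 = 115.00 mm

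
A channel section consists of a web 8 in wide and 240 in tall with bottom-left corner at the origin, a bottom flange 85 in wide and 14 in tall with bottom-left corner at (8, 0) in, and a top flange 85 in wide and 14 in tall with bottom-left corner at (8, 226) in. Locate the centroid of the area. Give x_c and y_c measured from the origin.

x_c = 29.74 in, y_c = 120.00 in

Part | A | x̄ᵢ | ȳᵢ | A·x̄ᵢ | A·ȳᵢ
web | 1920.00 | 4.00 | 120.00 | 7680.00 | 230400.00
bottom flange | 1190.00 | 50.50 | 7.00 | 60095.00 | 8330.00
top flange | 1190.00 | 50.50 | 233.00 | 60095.00 | 277270.00
Σ | 4300.00 |  |  | 127870.00 | 516000.00
x_c = 127870.00 / 4300.00 = 29.74 in
y_c = 516000.00 / 4300.00 = 120.00 in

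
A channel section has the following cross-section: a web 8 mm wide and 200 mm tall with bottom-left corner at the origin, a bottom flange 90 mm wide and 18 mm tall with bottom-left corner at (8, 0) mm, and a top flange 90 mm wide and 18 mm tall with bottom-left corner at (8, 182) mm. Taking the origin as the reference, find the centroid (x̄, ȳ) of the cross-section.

web: A = 8 × 200 = 1600.00, centroid at (4.00, 100.00).
bottom flange: A = 90 × 18 = 1620.00, centroid at (53.00, 9.00).
top flange: A = 90 × 18 = 1620.00, centroid at (53.00, 191.00).
ΣA = 4840.00 mm²
ΣAx̄ = (1600.00)(4.00) + (1620.00)(53.00) + (1620.00)(53.00) = 178120.00 mm³
ΣAȳ = (1600.00)(100.00) + (1620.00)(9.00) + (1620.00)(191.00) = 484000.00 mm³
x̄ = 178120.00 / 4840.00 = 36.80 mm
ȳ = 484000.00 / 4840.00 = 100.00 mm

x̄ = 36.80 mm, ȳ = 100.00 mm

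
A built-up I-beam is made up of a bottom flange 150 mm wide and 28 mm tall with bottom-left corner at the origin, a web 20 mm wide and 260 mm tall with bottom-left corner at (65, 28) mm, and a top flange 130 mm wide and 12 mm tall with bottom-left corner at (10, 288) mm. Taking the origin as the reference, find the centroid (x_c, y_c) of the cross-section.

x_c = 75.00 mm, y_c = 122.18 mm

bottom flange: A = 150 × 28 = 4200.00, centroid at (75.00, 14.00).
web: A = 20 × 260 = 5200.00, centroid at (75.00, 158.00).
top flange: A = 130 × 12 = 1560.00, centroid at (75.00, 294.00).
ΣA = 10960.00 mm², ΣAx_c = 822000.00 mm³, ΣAy_c = 1339040.00 mm³.
x_c = 822000.00/10960.00 = 75.00 mm; y_c = 1339040.00/10960.00 = 122.18 mm.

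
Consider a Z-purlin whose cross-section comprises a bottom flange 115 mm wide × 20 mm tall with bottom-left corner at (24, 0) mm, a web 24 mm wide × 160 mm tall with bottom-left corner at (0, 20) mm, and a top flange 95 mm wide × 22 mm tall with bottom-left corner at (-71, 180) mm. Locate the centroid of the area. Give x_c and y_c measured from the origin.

Part | A | x̄ᵢ | ȳᵢ | A·x̄ᵢ | A·ȳᵢ
bottom flange | 2300.00 | 81.50 | 10.00 | 187450.00 | 23000.00
web | 3840.00 | 12.00 | 100.00 | 46080.00 | 384000.00
top flange | 2090.00 | -23.50 | 191.00 | -49115.00 | 399190.00
Σ | 8230.00 |  |  | 184415.00 | 806190.00
x_c = 184415.00 / 8230.00 = 22.41 mm
y_c = 806190.00 / 8230.00 = 97.96 mm

x_c = 22.41 mm, y_c = 97.96 mm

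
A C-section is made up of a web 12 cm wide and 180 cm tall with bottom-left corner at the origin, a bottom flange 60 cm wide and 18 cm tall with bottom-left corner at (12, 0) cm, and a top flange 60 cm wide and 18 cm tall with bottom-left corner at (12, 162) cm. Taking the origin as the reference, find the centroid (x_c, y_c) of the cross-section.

web: A = 12 × 180 = 2160.00, centroid at (6.00, 90.00).
bottom flange: A = 60 × 18 = 1080.00, centroid at (42.00, 9.00).
top flange: A = 60 × 18 = 1080.00, centroid at (42.00, 171.00).
ΣA = 4320.00 cm², ΣAx_c = 103680.00 cm³, ΣAy_c = 388800.00 cm³.
x_c = 103680.00/4320.00 = 24.00 cm; y_c = 388800.00/4320.00 = 90.00 cm.

x_c = 24.00 cm, y_c = 90.00 cm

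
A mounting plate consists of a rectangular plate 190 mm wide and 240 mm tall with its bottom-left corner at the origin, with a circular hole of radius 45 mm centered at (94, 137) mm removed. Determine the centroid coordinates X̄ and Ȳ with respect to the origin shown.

X̄ = 95.16 mm, Ȳ = 117.24 mm

Part | A | x̄ᵢ | ȳᵢ | A·x̄ᵢ | A·ȳᵢ
plate | 45600.00 | 95.00 | 120.00 | 4332000.00 | 5472000.00
hole | -6361.73 | 94.00 | 137.00 | -598002.16 | -871556.34
Σ | 39238.27 |  |  | 3733997.84 | 4600443.66
X̄ = 3733997.84 / 39238.27 = 95.16 mm
Ȳ = 4600443.66 / 39238.27 = 117.24 mm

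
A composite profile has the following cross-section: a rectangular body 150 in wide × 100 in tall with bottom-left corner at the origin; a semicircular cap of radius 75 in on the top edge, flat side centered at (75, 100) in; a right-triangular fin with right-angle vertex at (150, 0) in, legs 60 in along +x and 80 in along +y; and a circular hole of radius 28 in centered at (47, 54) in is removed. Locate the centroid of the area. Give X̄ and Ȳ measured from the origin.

rectangular body: A = 150 × 100 = 15000.00, centroid at (75.00, 50.00).
semicircular top: A = ½π·75² = 8835.73, centroid at (75.00, 131.83).
triangular fin: A = ½·60·80 = 2400.00, centroid at (170.00, 26.67).
hole: A = −π·28² = -2463.01, centroid at (47.00, 54.00).
ΣA = 23772.72 in², ΣAX̄ = 2079918.29 in³, ΣAȲ = 1845820.47 in³.
X̄ = 2079918.29/23772.72 = 87.49 in; Ȳ = 1845820.47/23772.72 = 77.64 in.

X̄ = 87.49 in, Ȳ = 77.64 in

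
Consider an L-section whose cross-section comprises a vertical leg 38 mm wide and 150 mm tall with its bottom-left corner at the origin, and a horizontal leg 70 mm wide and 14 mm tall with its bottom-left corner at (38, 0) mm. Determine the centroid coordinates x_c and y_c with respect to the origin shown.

Part | A | x̄ᵢ | ȳᵢ | A·x̄ᵢ | A·ȳᵢ
vertical leg | 5700.00 | 19.00 | 75.00 | 108300.00 | 427500.00
horizontal leg | 980.00 | 73.00 | 7.00 | 71540.00 | 6860.00
Σ | 6680.00 |  |  | 179840.00 | 434360.00
x_c = 179840.00 / 6680.00 = 26.92 mm
y_c = 434360.00 / 6680.00 = 65.02 mm

x_c = 26.92 mm, y_c = 65.02 mm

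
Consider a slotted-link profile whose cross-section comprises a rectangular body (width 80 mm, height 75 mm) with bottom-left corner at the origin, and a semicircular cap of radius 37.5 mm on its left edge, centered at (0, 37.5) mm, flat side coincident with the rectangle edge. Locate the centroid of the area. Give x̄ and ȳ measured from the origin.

x̄ = 24.95 mm, ȳ = 37.50 mm

rectangular body: A = 80 × 75 = 6000.00, centroid at (40.00, 37.50).
semicircular end: A = ½π·37.5² = 2208.93, centroid at (-15.92, 37.50).
ΣA = 8208.93 mm²
ΣAx̄ = (6000.00)(40.00) + (2208.93)(-15.92) = 204843.75 mm³
ΣAȳ = (6000.00)(37.50) + (2208.93)(37.50) = 307834.96 mm³
x̄ = 204843.75 / 8208.93 = 24.95 mm
ȳ = 307834.96 / 8208.93 = 37.50 mm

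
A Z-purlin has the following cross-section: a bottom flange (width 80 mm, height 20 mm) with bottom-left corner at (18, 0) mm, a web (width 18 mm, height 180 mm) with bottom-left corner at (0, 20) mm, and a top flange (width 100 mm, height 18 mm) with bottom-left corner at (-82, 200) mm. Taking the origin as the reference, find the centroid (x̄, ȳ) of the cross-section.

bottom flange: A = 80 × 20 = 1600.00, centroid at (58.00, 10.00).
web: A = 18 × 180 = 3240.00, centroid at (9.00, 110.00).
top flange: A = 100 × 18 = 1800.00, centroid at (-32.00, 209.00).
ΣA = 6640.00 mm²
ΣAx̄ = (1600.00)(58.00) + (3240.00)(9.00) + (1800.00)(-32.00) = 64360.00 mm³
ΣAȳ = (1600.00)(10.00) + (3240.00)(110.00) + (1800.00)(209.00) = 748600.00 mm³
x̄ = 64360.00 / 6640.00 = 9.69 mm
ȳ = 748600.00 / 6640.00 = 112.74 mm

x̄ = 9.69 mm, ȳ = 112.74 mm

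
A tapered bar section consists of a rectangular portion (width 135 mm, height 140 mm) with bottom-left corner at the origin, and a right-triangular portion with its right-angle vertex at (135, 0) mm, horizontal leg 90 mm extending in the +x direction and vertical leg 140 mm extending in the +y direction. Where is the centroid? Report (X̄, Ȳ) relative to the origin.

rectangular portion: A = 135 × 140 = 18900.00, centroid at (67.50, 70.00).
triangular portion: A = ½·90·140 = 6300.00, centroid at (165.00, 46.67).
ΣA = 25200.00 mm², ΣAX̄ = 2315250.00 mm³, ΣAȲ = 1617000.00 mm³.
X̄ = 2315250.00/25200.00 = 91.88 mm; Ȳ = 1617000.00/25200.00 = 64.17 mm.

X̄ = 91.88 mm, Ȳ = 64.17 mm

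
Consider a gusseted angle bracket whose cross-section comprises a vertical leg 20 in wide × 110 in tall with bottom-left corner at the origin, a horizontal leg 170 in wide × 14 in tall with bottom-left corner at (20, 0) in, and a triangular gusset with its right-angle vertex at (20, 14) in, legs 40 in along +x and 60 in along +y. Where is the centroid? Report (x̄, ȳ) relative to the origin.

vertical leg: A = 20 × 110 = 2200.00, centroid at (10.00, 55.00).
horizontal leg: A = 170 × 14 = 2380.00, centroid at (105.00, 7.00).
gusset: A = ½·40·60 = 1200.00, centroid at (33.33, 34.00).
ΣA = 5780.00 in²
ΣAx̄ = (2200.00)(10.00) + (2380.00)(105.00) + (1200.00)(33.33) = 311900.00 in³
ΣAȳ = (2200.00)(55.00) + (2380.00)(7.00) + (1200.00)(34.00) = 178460.00 in³
x̄ = 311900.00 / 5780.00 = 53.96 in
ȳ = 178460.00 / 5780.00 = 30.88 in

x̄ = 53.96 in, ȳ = 30.88 in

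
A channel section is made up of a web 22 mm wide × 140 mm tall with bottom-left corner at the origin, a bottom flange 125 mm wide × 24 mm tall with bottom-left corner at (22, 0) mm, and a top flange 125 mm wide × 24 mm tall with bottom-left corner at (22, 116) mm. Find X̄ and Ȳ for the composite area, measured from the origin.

Part | A | x̄ᵢ | ȳᵢ | A·x̄ᵢ | A·ȳᵢ
web | 3080.00 | 11.00 | 70.00 | 33880.00 | 215600.00
bottom flange | 3000.00 | 84.50 | 12.00 | 253500.00 | 36000.00
top flange | 3000.00 | 84.50 | 128.00 | 253500.00 | 384000.00
Σ | 9080.00 |  |  | 540880.00 | 635600.00
X̄ = 540880.00 / 9080.00 = 59.57 mm
Ȳ = 635600.00 / 9080.00 = 70.00 mm

X̄ = 59.57 mm, Ȳ = 70.00 mm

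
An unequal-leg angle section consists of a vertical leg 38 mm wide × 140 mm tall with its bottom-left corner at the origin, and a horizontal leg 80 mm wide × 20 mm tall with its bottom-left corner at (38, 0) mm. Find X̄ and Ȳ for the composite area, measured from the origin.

vertical leg: A = 38 × 140 = 5320.00, centroid at (19.00, 70.00).
horizontal leg: A = 80 × 20 = 1600.00, centroid at (78.00, 10.00).
ΣA = 6920.00 mm²
ΣAX̄ = (5320.00)(19.00) + (1600.00)(78.00) = 225880.00 mm³
ΣAȲ = (5320.00)(70.00) + (1600.00)(10.00) = 388400.00 mm³
X̄ = 225880.00 / 6920.00 = 32.64 mm
Ȳ = 388400.00 / 6920.00 = 56.13 mm

X̄ = 32.64 mm, Ȳ = 56.13 mm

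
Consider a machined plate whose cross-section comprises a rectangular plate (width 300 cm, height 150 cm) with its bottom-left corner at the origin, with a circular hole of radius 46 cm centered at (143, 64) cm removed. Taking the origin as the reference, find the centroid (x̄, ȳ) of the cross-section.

plate: A = 300 × 150 = 45000.00, centroid at (150.00, 75.00).
hole: A = −π·46² = -6647.61, centroid at (143.00, 64.00).
ΣA = 38352.39 cm²
ΣAx̄ = (45000.00)(150.00) + (-6647.61)(143.00) = 5799391.76 cm³
ΣAȳ = (45000.00)(75.00) + (-6647.61)(64.00) = 2949552.96 cm³
x̄ = 5799391.76 / 38352.39 = 151.21 cm
ȳ = 2949552.96 / 38352.39 = 76.91 cm

x̄ = 151.21 cm, ȳ = 76.91 cm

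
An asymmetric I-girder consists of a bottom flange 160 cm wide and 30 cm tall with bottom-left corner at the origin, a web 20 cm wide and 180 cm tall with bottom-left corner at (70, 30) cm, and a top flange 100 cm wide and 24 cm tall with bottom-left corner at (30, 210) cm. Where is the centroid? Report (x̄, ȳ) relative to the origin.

x̄ = 80.00 cm, ȳ = 96.00 cm

Part | A | x̄ᵢ | ȳᵢ | A·x̄ᵢ | A·ȳᵢ
bottom flange | 4800.00 | 80.00 | 15.00 | 384000.00 | 72000.00
web | 3600.00 | 80.00 | 120.00 | 288000.00 | 432000.00
top flange | 2400.00 | 80.00 | 222.00 | 192000.00 | 532800.00
Σ | 10800.00 |  |  | 864000.00 | 1036800.00
x̄ = 864000.00 / 10800.00 = 80.00 cm
ȳ = 1036800.00 / 10800.00 = 96.00 cm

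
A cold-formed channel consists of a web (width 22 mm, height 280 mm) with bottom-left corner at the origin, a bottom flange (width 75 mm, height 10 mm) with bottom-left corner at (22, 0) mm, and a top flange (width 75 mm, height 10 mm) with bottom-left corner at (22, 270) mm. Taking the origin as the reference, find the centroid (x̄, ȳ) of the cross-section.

web: A = 22 × 280 = 6160.00, centroid at (11.00, 140.00).
bottom flange: A = 75 × 10 = 750.00, centroid at (59.50, 5.00).
top flange: A = 75 × 10 = 750.00, centroid at (59.50, 275.00).
ΣA = 7660.00 mm², ΣAx̄ = 157010.00 mm³, ΣAȳ = 1072400.00 mm³.
x̄ = 157010.00/7660.00 = 20.50 mm; ȳ = 1072400.00/7660.00 = 140.00 mm.

x̄ = 20.50 mm, ȳ = 140.00 mm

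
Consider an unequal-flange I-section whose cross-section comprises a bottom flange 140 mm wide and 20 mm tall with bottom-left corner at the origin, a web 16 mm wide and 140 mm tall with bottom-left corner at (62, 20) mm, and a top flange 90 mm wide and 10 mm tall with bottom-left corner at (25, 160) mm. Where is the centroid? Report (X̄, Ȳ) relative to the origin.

X̄ = 70.00 mm, Ȳ = 63.65 mm

bottom flange: A = 140 × 20 = 2800.00, centroid at (70.00, 10.00).
web: A = 16 × 140 = 2240.00, centroid at (70.00, 90.00).
top flange: A = 90 × 10 = 900.00, centroid at (70.00, 165.00).
ΣA = 5940.00 mm², ΣAX̄ = 415800.00 mm³, ΣAȲ = 378100.00 mm³.
X̄ = 415800.00/5940.00 = 70.00 mm; Ȳ = 378100.00/5940.00 = 63.65 mm.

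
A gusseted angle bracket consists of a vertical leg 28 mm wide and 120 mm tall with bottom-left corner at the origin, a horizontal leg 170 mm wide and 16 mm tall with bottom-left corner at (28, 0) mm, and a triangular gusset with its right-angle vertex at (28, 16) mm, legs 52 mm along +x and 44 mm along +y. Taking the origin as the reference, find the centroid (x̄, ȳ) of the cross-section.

x̄ = 56.24 mm, ȳ = 35.78 mm

vertical leg: A = 28 × 120 = 3360.00, centroid at (14.00, 60.00).
horizontal leg: A = 170 × 16 = 2720.00, centroid at (113.00, 8.00).
gusset: A = ½·52·44 = 1144.00, centroid at (45.33, 30.67).
ΣA = 7224.00 mm², ΣAx̄ = 406261.33 mm³, ΣAȳ = 258442.67 mm³.
x̄ = 406261.33/7224.00 = 56.24 mm; ȳ = 258442.67/7224.00 = 35.78 mm.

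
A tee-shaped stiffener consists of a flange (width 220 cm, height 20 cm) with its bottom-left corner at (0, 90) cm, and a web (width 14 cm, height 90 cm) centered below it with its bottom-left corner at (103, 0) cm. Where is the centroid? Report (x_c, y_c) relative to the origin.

x_c = 110.00 cm, y_c = 87.76 cm

Part | A | x̄ᵢ | ȳᵢ | A·x̄ᵢ | A·ȳᵢ
web | 1260.00 | 110.00 | 45.00 | 138600.00 | 56700.00
flange | 4400.00 | 110.00 | 100.00 | 484000.00 | 440000.00
Σ | 5660.00 |  |  | 622600.00 | 496700.00
x_c = 622600.00 / 5660.00 = 110.00 cm
y_c = 496700.00 / 5660.00 = 87.76 cm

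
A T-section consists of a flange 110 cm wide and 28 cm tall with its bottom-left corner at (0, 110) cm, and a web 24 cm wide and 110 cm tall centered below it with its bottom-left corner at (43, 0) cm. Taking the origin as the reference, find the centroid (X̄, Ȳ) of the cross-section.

X̄ = 55.00 cm, Ȳ = 92.15 cm

Part | A | x̄ᵢ | ȳᵢ | A·x̄ᵢ | A·ȳᵢ
web | 2640.00 | 55.00 | 55.00 | 145200.00 | 145200.00
flange | 3080.00 | 55.00 | 124.00 | 169400.00 | 381920.00
Σ | 5720.00 |  |  | 314600.00 | 527120.00
X̄ = 314600.00 / 5720.00 = 55.00 cm
Ȳ = 527120.00 / 5720.00 = 92.15 cm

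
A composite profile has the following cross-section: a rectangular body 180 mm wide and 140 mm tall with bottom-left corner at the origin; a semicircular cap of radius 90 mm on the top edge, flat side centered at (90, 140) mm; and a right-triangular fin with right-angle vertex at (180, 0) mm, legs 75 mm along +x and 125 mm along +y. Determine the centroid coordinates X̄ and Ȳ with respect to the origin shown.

X̄ = 102.65 mm, Ȳ = 99.19 mm

rectangular body: A = 180 × 140 = 25200.00, centroid at (90.00, 70.00).
semicircular top: A = ½π·90² = 12723.45, centroid at (90.00, 178.20).
triangular fin: A = ½·75·125 = 4687.50, centroid at (205.00, 41.67).
ΣA = 42610.95 mm²
ΣAX̄ = (25200.00)(90.00) + (12723.45)(90.00) + (4687.50)(205.00) = 4374048.02 mm³
ΣAȲ = (25200.00)(70.00) + (12723.45)(178.20) + (4687.50)(41.67) = 4226595.53 mm³
X̄ = 4374048.02 / 42610.95 = 102.65 mm
Ȳ = 4226595.53 / 42610.95 = 99.19 mm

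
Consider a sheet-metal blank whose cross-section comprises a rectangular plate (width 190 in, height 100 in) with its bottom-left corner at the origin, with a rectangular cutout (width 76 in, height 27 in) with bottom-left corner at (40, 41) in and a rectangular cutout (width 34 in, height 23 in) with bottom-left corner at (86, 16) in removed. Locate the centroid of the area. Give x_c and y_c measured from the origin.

x_c = 96.77 in, y_c = 50.52 in

plate: A = 190 × 100 = 19000.00, centroid at (95.00, 50.00).
hole 1: A = −(76 × 27) = -2052.00, centroid at (78.00, 54.50).
hole 2: A = −(34 × 23) = -782.00, centroid at (103.00, 27.50).
ΣA = 16166.00 in²
ΣAx_c = (19000.00)(95.00) + (-2052.00)(78.00) + (-782.00)(103.00) = 1564398.00 in³
ΣAy_c = (19000.00)(50.00) + (-2052.00)(54.50) + (-782.00)(27.50) = 816661.00 in³
x_c = 1564398.00 / 16166.00 = 96.77 in
y_c = 816661.00 / 16166.00 = 50.52 in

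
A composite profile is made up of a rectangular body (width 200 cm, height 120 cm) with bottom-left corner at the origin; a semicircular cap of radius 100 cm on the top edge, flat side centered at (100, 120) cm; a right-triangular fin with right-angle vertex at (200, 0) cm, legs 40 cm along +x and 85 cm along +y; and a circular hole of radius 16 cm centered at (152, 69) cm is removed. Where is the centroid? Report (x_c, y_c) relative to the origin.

x_c = 103.72 cm, y_c = 98.13 cm

rectangular body: A = 200 × 120 = 24000.00, centroid at (100.00, 60.00).
semicircular top: A = ½π·100² = 15707.96, centroid at (100.00, 162.44).
triangular fin: A = ½·40·85 = 1700.00, centroid at (213.33, 28.33).
hole: A = −π·16² = -804.25, centroid at (152.00, 69.00).
ΣA = 40603.72 cm²
ΣAx_c = (24000.00)(100.00) + (15707.96)(100.00) + (1700.00)(213.33) + (-804.25)(152.00) = 4211217.34 cm³
ΣAy_c = (24000.00)(60.00) + (15707.96)(162.44) + (1700.00)(28.33) + (-804.25)(69.00) = 3984295.83 cm³
x_c = 4211217.34 / 40603.72 = 103.72 cm
y_c = 3984295.83 / 40603.72 = 98.13 cm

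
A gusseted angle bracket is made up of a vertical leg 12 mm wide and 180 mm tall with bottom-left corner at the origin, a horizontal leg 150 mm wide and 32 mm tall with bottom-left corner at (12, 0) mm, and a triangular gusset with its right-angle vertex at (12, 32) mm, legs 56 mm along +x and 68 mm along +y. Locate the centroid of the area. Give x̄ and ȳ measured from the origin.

x̄ = 55.16 mm, ȳ = 42.34 mm

vertical leg: A = 12 × 180 = 2160.00, centroid at (6.00, 90.00).
horizontal leg: A = 150 × 32 = 4800.00, centroid at (87.00, 16.00).
gusset: A = ½·56·68 = 1904.00, centroid at (30.67, 54.67).
ΣA = 8864.00 mm²
ΣAx̄ = (2160.00)(6.00) + (4800.00)(87.00) + (1904.00)(30.67) = 488949.33 mm³
ΣAȳ = (2160.00)(90.00) + (4800.00)(16.00) + (1904.00)(54.67) = 375285.33 mm³
x̄ = 488949.33 / 8864.00 = 55.16 mm
ȳ = 375285.33 / 8864.00 = 42.34 mm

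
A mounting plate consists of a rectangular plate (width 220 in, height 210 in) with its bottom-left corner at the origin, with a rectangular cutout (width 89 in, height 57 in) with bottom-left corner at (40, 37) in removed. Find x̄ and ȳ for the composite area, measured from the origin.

x̄ = 113.15 in, ȳ = 109.87 in

Part | A | x̄ᵢ | ȳᵢ | A·x̄ᵢ | A·ȳᵢ
plate | 46200.00 | 110.00 | 105.00 | 5082000.00 | 4851000.00
hole | -5073.00 | 84.50 | 65.50 | -428668.50 | -332281.50
Σ | 41127.00 |  |  | 4653331.50 | 4518718.50
x̄ = 4653331.50 / 41127.00 = 113.15 in
ȳ = 4518718.50 / 41127.00 = 109.87 in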